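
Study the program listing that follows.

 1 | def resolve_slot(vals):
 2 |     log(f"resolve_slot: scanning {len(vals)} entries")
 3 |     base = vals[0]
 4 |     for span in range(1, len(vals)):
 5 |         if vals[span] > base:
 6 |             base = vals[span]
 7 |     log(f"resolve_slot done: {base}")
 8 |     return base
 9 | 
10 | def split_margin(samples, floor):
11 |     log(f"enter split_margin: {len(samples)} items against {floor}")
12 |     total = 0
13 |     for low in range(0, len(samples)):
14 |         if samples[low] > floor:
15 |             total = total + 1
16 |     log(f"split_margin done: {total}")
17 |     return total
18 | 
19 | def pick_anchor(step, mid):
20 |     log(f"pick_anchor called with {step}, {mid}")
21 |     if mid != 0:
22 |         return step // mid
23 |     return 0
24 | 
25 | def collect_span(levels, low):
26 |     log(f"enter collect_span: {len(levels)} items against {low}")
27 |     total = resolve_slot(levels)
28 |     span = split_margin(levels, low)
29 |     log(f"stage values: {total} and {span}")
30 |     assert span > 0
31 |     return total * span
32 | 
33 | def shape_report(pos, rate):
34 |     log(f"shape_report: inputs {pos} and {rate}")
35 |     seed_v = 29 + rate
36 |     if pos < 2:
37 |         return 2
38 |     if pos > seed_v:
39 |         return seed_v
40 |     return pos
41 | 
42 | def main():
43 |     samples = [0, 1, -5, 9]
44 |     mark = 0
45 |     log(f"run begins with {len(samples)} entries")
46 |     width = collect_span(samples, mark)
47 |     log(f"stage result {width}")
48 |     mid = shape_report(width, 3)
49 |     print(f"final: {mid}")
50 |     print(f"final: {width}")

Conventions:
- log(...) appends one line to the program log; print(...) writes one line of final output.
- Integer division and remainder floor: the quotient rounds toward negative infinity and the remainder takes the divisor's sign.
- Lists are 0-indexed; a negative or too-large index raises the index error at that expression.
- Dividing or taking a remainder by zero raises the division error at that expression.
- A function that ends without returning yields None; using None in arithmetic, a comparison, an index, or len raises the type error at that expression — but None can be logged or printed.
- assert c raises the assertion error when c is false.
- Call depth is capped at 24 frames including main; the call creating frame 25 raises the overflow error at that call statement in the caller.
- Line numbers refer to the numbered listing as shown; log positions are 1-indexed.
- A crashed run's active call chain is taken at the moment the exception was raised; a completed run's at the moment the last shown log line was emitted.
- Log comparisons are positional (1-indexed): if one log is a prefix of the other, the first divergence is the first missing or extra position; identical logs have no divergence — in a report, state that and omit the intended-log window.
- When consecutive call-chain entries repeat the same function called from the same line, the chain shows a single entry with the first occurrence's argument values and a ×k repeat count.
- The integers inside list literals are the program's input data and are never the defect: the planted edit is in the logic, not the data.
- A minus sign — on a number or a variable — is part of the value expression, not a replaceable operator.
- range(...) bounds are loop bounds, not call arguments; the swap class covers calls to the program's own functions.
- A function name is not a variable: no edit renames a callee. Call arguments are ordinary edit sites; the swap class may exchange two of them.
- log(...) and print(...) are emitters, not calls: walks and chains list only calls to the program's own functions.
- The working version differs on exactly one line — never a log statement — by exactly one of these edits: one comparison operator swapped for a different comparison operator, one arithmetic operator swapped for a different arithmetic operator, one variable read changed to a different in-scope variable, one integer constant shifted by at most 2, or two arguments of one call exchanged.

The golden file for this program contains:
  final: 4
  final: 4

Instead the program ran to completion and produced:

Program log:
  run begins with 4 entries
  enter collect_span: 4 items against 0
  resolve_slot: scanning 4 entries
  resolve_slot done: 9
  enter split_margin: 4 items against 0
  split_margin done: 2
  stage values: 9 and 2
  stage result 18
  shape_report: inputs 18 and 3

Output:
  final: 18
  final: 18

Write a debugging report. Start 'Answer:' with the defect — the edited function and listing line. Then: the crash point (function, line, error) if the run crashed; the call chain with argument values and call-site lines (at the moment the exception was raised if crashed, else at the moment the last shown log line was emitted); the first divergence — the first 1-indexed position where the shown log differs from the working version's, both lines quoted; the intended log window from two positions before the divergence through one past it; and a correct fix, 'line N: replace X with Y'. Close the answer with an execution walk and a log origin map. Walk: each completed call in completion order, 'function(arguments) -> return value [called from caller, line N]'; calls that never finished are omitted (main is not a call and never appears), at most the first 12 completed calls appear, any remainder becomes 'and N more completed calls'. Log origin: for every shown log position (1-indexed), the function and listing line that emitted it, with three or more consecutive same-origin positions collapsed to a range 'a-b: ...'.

Answer: the defect is in collect_span at line 31.
Key fact: Position 8 is the first bad log line: 'stage result 18' should read 'stage result 4'.
Call chain: main -> shape_report(18, 3) (called at line 48).
First divergence: at position 8 the run shows 'stage result 18' where the working version logs 'stage result 4'.
Intended log window:
  6: split_margin done: 2
  7: stage values: 9 and 2
  8: stage result 4
  9: shape_report: inputs 4 and 3
Execution walk:
  resolve_slot([0, 1, -5, 9]) -> 9  [called from collect_span, line 27]
  split_margin([0, 1, -5, 9], 0) -> 2  [called from collect_span, line 28]
  collect_span([0, 1, -5, 9], 0) -> 18  [called from main, line 46]
  shape_report(18, 3) -> 18  [called from main, line 48]
Origin of each log line:
  1 — main, line 45
  2 — collect_span, line 26
  3 — resolve_slot, line 2
  4 — resolve_slot, line 7
  5 — split_margin, line 11
  6 — split_margin, line 16
  7 — collect_span, line 29
  8 — main, line 47
  9 — shape_report, line 34
A correct fix: line 31: replace `*` with `//`.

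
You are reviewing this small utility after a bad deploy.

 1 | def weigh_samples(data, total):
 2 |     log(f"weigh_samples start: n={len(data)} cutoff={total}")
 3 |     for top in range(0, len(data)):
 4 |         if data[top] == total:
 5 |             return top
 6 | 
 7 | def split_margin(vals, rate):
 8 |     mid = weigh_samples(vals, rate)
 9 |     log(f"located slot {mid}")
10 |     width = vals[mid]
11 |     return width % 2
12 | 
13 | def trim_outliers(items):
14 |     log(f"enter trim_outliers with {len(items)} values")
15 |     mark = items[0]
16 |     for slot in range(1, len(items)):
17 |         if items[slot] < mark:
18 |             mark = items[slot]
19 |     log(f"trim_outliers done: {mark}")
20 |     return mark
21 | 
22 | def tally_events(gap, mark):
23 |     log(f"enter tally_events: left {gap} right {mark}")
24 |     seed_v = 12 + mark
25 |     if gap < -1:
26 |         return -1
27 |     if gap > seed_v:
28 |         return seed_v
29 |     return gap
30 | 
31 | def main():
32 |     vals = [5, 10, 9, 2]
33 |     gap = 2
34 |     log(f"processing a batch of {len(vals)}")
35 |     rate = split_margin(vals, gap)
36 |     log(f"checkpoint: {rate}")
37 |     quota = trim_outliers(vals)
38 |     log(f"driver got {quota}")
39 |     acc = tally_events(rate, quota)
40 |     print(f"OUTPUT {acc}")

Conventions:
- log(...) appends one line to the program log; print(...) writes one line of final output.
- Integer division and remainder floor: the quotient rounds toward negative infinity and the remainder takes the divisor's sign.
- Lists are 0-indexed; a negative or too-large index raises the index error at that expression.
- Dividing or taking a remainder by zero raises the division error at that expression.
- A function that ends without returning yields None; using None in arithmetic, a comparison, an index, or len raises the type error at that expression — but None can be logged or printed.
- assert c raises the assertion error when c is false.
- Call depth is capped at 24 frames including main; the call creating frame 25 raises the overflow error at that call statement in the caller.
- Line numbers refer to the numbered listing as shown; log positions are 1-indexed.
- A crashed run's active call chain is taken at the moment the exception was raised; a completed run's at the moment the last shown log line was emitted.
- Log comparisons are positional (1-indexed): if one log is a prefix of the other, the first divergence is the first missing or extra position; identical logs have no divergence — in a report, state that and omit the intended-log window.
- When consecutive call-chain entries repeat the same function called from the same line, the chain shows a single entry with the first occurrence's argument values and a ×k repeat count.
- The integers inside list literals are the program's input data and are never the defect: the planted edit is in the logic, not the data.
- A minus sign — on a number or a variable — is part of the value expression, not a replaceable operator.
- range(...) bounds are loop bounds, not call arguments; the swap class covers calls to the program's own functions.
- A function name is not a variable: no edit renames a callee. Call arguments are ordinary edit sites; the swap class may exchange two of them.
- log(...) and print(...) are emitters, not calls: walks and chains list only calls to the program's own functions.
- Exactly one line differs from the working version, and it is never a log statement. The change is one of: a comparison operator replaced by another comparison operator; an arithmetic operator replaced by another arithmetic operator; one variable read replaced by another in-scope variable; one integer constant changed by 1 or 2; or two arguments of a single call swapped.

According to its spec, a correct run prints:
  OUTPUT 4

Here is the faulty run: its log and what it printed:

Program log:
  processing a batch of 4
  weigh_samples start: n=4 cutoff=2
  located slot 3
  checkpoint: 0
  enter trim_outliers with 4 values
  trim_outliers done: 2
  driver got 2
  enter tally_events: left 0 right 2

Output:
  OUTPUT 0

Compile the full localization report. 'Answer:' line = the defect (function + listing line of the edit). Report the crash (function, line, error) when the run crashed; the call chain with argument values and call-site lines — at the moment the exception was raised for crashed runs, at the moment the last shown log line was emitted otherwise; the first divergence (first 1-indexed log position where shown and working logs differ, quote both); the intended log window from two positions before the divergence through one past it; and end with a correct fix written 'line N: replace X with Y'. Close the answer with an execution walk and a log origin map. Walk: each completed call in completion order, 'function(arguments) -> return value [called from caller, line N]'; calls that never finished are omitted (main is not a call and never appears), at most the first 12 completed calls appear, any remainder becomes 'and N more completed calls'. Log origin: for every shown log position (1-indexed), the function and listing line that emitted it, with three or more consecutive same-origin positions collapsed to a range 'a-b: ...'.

Answer: the defect is in split_margin at line 11.
Key observation: The earliest visible damage is log position 4 — 'checkpoint: 0' rather than the intended 'checkpoint: 4'.
Call chain: main -> tally_events(0, 2) (called at line 39).
First divergence: position 4 — the shown line 'checkpoint: 0' should read 'checkpoint: 4'.
Intended log window:
  2: weigh_samples start: n=4 cutoff=2
  3: located slot 3
  4: checkpoint: 4
  5: enter trim_outliers with 4 values
Execution walk:
  weigh_samples([5, 10, 9, 2], 2) -> 3  [called from split_margin, line 8]
  split_margin([5, 10, 9, 2], 2) -> 0  [called from main, line 35]
  trim_outliers([5, 10, 9, 2]) -> 2  [called from main, line 37]
  tally_events(0, 2) -> 0  [called from main, line 39]
Log origins:
  1: from main, line 34
  2: from weigh_samples, line 2
  3: from split_margin, line 9
  4: from main, line 36
  5: from trim_outliers, line 14
  6: from trim_outliers, line 19
  7: from main, line 38
  8: from tally_events, line 23
A correct fix: line 11: replace `%` with `*`.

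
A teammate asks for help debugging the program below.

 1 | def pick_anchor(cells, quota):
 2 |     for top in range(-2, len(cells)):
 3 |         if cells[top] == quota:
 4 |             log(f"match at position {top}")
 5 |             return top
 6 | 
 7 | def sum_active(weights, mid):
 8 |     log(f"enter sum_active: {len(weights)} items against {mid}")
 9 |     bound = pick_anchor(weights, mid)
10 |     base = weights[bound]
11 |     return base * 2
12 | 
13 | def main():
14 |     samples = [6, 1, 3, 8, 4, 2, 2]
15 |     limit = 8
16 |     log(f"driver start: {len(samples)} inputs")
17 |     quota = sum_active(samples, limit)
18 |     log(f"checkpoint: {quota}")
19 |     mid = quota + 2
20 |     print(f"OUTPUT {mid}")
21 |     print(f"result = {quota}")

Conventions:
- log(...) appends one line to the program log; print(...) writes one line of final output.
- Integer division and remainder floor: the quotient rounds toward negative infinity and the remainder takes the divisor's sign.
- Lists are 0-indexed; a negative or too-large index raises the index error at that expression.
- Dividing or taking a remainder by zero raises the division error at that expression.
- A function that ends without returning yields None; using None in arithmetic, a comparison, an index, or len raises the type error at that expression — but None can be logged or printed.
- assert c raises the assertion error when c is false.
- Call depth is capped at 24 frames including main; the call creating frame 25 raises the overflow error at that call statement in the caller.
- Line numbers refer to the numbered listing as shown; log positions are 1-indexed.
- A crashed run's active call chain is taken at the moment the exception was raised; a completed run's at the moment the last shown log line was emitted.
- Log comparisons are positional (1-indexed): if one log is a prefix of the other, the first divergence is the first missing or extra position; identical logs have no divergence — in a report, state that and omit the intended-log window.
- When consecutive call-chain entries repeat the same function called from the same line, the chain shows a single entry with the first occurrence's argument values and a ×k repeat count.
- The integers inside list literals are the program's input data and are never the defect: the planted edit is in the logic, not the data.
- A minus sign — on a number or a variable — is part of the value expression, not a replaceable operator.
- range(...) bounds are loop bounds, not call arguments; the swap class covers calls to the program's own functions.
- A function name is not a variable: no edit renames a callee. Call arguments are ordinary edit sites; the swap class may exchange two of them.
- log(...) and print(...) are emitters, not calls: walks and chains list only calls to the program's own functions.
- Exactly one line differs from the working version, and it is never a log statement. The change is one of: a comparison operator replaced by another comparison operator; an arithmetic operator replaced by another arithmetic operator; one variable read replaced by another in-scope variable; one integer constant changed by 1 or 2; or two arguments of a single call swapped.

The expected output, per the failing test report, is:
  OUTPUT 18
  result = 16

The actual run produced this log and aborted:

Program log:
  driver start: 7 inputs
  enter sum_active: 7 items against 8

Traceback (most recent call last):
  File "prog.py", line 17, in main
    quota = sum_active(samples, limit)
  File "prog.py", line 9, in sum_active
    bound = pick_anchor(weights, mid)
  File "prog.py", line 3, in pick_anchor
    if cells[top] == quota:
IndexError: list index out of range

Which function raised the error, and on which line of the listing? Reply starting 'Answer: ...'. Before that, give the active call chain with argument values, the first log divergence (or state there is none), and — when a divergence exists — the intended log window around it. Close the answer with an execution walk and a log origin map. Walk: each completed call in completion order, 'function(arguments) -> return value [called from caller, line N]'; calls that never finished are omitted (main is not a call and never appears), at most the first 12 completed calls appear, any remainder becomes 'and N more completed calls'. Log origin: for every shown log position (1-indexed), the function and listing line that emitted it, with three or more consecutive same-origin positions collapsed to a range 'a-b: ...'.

Answer: the error was raised in pick_anchor, line 3.
Core observation: Only 2 log lines were emitted before the run died; the intended continuation was 'match at position 3'.
Call chain: main -> sum_active([6, 1, 3, 8, 4, 2, 2], 8) (called at line 17) -> pick_anchor([6, 1, 3, 8, 4, 2, 2], 8) (called at line 9).
First divergence: position 3 (shown log ended at 2 lines; the working version continues: 'match at position 3').
Intended log window:
  1: driver start: 7 inputs
  2: enter sum_active: 7 items against 8
  3: match at position 3
  4: checkpoint: 16
Execution walk:
  (no call completed)
Log origins:
  1 — main, line 16
  2 — sum_active, line 8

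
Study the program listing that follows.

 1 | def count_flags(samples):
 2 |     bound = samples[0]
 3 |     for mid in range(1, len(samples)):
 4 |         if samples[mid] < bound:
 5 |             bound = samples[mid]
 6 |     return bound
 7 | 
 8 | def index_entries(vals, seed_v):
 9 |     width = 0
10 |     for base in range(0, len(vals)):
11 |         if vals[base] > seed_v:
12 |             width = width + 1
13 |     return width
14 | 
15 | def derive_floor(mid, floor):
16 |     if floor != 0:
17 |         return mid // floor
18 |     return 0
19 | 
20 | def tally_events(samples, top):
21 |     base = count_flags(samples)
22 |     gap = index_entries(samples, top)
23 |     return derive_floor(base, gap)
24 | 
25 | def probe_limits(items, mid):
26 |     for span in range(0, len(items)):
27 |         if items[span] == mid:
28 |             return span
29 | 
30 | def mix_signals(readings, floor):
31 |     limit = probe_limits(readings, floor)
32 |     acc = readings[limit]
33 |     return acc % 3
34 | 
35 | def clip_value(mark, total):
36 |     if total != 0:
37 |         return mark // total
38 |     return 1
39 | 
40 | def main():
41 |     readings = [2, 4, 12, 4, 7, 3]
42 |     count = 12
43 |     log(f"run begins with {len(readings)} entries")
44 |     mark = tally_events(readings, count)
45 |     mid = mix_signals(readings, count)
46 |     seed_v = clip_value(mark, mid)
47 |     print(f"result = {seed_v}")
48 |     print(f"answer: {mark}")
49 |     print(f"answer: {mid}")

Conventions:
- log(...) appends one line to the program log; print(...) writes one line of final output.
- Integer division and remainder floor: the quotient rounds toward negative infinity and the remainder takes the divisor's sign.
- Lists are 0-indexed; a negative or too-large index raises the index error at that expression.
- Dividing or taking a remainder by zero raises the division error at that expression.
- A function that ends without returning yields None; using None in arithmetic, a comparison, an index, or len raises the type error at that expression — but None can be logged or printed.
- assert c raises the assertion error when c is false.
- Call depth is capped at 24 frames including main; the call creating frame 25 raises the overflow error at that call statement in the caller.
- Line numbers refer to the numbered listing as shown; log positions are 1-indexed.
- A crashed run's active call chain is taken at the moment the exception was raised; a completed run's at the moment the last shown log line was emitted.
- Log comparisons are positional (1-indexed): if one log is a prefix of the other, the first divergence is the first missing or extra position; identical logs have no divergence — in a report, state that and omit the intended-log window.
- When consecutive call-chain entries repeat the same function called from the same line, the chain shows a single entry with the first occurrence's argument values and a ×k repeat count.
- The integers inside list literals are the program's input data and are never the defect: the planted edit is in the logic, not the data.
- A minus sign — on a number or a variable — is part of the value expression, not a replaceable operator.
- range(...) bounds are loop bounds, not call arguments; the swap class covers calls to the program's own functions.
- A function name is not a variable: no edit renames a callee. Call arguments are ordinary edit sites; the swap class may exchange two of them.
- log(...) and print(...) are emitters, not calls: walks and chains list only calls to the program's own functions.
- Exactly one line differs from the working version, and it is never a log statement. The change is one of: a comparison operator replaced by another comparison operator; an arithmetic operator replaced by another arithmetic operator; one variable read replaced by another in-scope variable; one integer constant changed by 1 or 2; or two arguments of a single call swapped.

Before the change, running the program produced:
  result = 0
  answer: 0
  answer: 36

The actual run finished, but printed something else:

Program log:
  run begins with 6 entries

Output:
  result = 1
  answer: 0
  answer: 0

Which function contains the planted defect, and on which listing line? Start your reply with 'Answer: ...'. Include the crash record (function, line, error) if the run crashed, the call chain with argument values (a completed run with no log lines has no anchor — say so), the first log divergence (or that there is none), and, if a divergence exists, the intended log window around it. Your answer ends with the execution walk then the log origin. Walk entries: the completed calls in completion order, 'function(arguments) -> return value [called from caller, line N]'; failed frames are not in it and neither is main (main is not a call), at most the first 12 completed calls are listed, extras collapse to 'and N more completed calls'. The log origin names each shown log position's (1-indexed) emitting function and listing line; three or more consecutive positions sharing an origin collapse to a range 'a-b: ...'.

Answer: the defect is in mix_signals at line 33.
Key observation: Log streams are identical — the defect surfaces only in the printed output.
Call chain: main.
First divergence: none (the log streams are identical).
Execution walk:
  count_flags([2, 4, 12, 4, 7, 3]) -> 2  [called from tally_events, line 21]
  index_entries([2, 4, 12, 4, 7, 3], 12) -> 0  [called from tally_events, line 22]
  derive_floor(2, 0) -> 0  [called from tally_events, line 23]
  tally_events([2, 4, 12, 4, 7, 3], 12) -> 0  [called from main, line 44]
  probe_limits([2, 4, 12, 4, 7, 3], 12) -> 2  [called from mix_signals, line 31]
  mix_signals([2, 4, 12, 4, 7, 3], 12) -> 0  [called from main, line 45]
  clip_value(0, 0) -> 1  [called from main, line 46]
Log origins:
  1: from main, line 43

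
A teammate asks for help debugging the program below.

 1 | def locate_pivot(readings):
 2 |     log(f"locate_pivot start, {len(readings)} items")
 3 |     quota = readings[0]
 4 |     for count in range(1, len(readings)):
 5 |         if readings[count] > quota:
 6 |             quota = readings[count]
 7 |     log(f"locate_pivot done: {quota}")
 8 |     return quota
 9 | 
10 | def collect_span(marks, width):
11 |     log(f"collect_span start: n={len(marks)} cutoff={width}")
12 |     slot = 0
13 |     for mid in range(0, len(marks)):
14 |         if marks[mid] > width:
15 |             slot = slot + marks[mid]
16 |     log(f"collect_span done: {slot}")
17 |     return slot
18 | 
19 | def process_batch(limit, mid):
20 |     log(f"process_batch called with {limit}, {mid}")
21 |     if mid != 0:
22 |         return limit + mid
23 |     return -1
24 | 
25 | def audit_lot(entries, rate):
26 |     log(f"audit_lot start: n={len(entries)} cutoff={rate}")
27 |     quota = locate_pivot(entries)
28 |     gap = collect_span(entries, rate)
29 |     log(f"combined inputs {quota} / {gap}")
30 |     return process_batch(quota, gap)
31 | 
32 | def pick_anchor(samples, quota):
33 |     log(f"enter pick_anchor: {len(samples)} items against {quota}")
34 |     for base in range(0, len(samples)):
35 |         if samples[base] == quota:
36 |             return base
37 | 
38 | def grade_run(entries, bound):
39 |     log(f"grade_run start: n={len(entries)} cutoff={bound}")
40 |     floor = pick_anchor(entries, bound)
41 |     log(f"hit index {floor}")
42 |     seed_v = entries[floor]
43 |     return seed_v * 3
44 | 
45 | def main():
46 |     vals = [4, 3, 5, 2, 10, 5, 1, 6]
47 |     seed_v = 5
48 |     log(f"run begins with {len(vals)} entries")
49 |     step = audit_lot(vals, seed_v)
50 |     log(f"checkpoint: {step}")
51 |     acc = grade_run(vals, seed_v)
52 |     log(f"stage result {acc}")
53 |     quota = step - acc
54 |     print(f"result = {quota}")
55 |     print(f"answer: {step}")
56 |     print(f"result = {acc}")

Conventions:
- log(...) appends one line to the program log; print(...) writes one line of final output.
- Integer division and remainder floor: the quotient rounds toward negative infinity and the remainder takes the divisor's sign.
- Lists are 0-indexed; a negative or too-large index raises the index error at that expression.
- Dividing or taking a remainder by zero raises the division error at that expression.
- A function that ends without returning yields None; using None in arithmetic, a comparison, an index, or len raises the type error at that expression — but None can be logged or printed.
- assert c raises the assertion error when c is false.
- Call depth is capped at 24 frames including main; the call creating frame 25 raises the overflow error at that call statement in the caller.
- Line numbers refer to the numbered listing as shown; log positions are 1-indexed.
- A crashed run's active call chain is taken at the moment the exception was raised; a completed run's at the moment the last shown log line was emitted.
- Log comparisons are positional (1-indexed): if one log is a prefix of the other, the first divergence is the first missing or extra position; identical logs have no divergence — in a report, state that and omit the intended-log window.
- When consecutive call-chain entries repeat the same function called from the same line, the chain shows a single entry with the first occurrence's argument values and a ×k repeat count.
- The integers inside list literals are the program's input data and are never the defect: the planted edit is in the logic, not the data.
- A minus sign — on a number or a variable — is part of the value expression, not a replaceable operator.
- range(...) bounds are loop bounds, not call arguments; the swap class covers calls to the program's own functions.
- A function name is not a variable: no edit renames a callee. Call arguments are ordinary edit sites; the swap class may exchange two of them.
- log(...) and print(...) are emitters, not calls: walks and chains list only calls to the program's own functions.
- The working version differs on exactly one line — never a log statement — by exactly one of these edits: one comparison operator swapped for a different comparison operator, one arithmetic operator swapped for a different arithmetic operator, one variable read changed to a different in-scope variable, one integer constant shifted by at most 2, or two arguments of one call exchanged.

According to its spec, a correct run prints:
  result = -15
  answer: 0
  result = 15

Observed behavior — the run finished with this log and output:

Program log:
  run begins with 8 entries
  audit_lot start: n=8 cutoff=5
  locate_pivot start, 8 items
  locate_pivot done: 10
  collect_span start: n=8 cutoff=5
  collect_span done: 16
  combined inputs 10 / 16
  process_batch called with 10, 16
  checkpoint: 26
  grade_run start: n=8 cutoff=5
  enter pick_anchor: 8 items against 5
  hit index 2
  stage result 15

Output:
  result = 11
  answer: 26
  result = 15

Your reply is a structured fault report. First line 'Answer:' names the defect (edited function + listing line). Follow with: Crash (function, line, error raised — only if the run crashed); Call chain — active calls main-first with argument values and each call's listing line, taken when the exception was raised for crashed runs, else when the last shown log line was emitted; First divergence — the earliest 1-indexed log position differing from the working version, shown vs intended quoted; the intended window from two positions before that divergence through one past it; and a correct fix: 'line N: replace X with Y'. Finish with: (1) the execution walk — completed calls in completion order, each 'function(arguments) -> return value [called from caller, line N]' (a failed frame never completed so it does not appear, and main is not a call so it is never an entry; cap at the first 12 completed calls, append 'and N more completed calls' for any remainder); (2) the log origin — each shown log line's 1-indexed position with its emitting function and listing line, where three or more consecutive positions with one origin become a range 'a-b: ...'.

Answer: the defect is in process_batch at line 22.
Core observation: Everything matches until log position 9, which reads 'checkpoint: 26' in place of 'checkpoint: 0'.
Call chain: main.
First divergence: at position 9 the run shows 'checkpoint: 26' where the working version logs 'checkpoint: 0'.
Intended log window:
  7: combined inputs 10 / 16
  8: process_batch called with 10, 16
  9: checkpoint: 0
  10: grade_run start: n=8 cutoff=5
Execution walk:
  locate_pivot([4, 3, 5, 2, 10, 5, 1, 6]) -> 10  [called from audit_lot, line 27]
  collect_span([4, 3, 5, 2, 10, 5, 1, 6], 5) -> 16  [called from audit_lot, line 28]
  process_batch(10, 16) -> 26  [called from audit_lot, line 30]
  audit_lot([4, 3, 5, 2, 10, 5, 1, 6], 5) -> 26  [called from main, line 49]
  pick_anchor([4, 3, 5, 2, 10, 5, 1, 6], 5) -> 2  [called from grade_run, line 40]
  grade_run([4, 3, 5, 2, 10, 5, 1, 6], 5) -> 15  [called from main, line 51]
Log line origins:
  1: emitted by main (line 48)
  2: emitted by audit_lot (line 26)
  3: emitted by locate_pivot (line 2)
  4: emitted by locate_pivot (line 7)
  5: emitted by collect_span (line 11)
  6: emitted by collect_span (line 16)
  7: emitted by audit_lot (line 29)
  8: emitted by process_batch (line 20)
  9: emitted by main (line 50)
  10: emitted by grade_run (line 39)
  11: emitted by pick_anchor (line 33)
  12: emitted by grade_run (line 41)
  13: emitted by main (line 52)
A correct fix: line 22: replace `+` with `//`.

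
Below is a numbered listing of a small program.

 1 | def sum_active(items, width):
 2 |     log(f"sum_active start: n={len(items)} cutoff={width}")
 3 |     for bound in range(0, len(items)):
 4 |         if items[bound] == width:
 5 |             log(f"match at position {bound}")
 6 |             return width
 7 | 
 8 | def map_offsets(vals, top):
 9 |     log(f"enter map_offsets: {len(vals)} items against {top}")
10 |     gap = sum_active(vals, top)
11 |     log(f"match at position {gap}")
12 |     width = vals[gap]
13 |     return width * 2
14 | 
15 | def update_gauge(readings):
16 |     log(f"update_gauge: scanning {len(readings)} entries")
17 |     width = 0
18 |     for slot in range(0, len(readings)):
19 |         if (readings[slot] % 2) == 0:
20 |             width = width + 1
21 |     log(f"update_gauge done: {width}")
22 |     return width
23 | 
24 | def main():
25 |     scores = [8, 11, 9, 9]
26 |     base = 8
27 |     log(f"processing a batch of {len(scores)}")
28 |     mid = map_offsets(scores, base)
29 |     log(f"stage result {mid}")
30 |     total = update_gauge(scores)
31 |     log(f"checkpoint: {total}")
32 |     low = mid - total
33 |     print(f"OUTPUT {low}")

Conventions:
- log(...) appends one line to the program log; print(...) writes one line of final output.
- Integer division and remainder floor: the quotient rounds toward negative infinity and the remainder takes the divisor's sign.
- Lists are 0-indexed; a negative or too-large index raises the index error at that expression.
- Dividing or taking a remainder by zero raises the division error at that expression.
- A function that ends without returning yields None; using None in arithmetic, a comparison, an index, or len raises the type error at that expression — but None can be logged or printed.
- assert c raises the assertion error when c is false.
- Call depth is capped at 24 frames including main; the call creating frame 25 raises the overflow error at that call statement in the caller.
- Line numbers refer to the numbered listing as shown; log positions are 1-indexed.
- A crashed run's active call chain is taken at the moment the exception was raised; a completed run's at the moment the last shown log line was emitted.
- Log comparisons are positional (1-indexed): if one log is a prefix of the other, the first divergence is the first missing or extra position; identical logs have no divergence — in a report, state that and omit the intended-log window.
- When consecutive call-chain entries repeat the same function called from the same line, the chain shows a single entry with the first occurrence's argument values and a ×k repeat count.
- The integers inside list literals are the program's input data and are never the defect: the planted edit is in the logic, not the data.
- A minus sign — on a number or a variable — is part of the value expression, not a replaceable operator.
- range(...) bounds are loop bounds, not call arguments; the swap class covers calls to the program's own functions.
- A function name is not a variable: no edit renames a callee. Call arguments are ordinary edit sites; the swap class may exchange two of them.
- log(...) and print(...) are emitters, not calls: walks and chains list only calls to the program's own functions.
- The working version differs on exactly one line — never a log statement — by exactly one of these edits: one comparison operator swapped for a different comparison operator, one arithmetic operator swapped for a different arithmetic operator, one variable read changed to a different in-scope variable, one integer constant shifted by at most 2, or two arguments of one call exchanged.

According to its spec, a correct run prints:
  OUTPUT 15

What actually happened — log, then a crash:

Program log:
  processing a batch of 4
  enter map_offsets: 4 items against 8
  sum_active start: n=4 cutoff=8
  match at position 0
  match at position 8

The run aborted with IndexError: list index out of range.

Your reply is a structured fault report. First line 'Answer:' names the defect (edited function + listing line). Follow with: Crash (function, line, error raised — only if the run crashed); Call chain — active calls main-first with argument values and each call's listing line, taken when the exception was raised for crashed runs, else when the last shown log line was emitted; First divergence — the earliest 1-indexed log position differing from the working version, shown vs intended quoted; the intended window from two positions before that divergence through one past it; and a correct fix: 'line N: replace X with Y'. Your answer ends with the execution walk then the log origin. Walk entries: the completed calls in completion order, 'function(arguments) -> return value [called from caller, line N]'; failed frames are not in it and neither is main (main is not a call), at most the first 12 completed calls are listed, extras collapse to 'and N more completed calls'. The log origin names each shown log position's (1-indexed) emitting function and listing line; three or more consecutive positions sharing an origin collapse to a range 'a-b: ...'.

Answer: the defect is in sum_active at line 6.
The tell: Position 5 is the first bad log line: 'match at position 8' should read 'match at position 0'.
Crash: map_offsets, line 12, IndexError.
Call chain: main -> map_offsets([8, 11, 9, 9], 8) (called at line 28).
First divergence: position 5 — shown 'match at position 8', intended 'match at position 0'.
Intended log window:
  3: sum_active start: n=4 cutoff=8
  4: match at position 0
  5: match at position 0
  6: stage result 16
Execution walk:
  sum_active([8, 11, 9, 9], 8) -> 8  [called from map_offsets, line 10]
Log origins:
  1: from main, line 27
  2: from map_offsets, line 9
  3: from sum_active, line 2
  4: from sum_active, line 5
  5: from map_offsets, line 11
A correct fix: line 6: replace `width` with `bound`.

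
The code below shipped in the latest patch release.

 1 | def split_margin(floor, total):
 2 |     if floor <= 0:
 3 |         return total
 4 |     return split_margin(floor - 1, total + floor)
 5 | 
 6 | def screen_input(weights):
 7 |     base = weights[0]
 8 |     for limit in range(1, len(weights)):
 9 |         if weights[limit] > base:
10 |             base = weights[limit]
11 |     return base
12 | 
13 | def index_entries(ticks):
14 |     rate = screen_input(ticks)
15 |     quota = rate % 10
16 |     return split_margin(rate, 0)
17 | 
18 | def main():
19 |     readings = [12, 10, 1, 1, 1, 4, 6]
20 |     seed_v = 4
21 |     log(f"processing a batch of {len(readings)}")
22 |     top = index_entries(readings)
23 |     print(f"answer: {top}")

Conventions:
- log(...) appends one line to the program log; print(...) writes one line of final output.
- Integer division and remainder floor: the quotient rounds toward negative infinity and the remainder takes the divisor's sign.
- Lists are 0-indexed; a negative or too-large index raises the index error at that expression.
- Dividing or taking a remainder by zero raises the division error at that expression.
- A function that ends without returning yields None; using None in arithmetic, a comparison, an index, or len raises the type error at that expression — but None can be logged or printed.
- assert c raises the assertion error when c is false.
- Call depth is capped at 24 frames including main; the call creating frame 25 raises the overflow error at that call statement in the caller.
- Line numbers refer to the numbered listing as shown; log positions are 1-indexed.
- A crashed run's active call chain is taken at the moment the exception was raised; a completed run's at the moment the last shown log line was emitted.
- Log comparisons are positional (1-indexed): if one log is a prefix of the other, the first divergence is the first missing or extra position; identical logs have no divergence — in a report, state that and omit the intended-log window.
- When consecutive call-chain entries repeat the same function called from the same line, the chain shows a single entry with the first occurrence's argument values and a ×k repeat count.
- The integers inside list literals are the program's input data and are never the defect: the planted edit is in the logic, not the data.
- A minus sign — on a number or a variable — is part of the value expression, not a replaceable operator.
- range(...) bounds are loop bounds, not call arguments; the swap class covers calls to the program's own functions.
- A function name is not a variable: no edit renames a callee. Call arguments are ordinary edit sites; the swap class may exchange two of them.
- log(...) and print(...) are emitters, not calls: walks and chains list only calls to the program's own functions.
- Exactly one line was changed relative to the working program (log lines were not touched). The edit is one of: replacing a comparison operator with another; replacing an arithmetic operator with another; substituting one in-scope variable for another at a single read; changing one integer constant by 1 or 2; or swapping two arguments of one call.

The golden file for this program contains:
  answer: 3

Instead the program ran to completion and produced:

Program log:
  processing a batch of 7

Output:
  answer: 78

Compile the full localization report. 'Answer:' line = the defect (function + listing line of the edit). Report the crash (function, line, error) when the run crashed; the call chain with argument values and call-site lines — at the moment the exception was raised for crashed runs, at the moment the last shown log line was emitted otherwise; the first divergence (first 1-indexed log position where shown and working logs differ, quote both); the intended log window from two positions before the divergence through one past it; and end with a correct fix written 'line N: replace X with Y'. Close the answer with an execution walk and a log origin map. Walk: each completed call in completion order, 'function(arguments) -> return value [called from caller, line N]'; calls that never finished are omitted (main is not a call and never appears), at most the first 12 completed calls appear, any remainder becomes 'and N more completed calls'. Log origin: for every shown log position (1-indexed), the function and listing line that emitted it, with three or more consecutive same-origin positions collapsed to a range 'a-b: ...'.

Answer: the defect is in index_entries at line 16.
Core observation: Log streams are identical — the defect surfaces only in the printed output.
Call chain: main.
First divergence: there is none — every log position agrees.
Execution walk:
  screen_input([12, 10, 1, 1, 1, 4, 6]) -> 12  [called from index_entries, line 14]
  split_margin(0, 78) -> 78  [called from split_margin, line 4]
  split_margin(1, 77) -> 78  [called from split_margin, line 4]
  split_margin(2, 75) -> 78  [called from split_margin, line 4]
  split_margin(3, 72) -> 78  [called from split_margin, line 4]
  split_margin(4, 68) -> 78  [called from split_margin, line 4]
  split_margin(5, 63) -> 78  [called from split_margin, line 4]
  split_margin(6, 57) -> 78  [called from split_margin, line 4]
  split_margin(7, 50) -> 78  [called from split_margin, line 4]
  split_margin(8, 42) -> 78  [called from split_margin, line 4]
  split_margin(9, 33) -> 78  [called from split_margin, line 4]
  split_margin(10, 23) -> 78  [called from split_margin, line 4]
  ... and 3 more completed calls
Log line origins:
  1: logged in main at line 21
A correct fix: line 16: replace `rate` with `quota`.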